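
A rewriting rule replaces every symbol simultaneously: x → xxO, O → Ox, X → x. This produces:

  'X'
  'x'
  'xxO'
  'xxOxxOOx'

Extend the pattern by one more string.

Rewriting each symbol of xxOxxOOx: x→xxO, x→xxO, O→Ox, x→xxO, x→xxO, O→Ox, O→Ox, x→xxO, which concatenates to xxO xxO Ox xxO xxO Ox Ox xxO.

xxOxxOOxxxOxxOOxOxxxO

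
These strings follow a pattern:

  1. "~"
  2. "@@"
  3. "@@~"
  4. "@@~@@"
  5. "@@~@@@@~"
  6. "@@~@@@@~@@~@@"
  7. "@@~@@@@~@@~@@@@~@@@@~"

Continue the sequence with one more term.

@@~@@@@~@@~@@@@~@@@@~@@~@@@@~@@~@@

From term 3 onward, concatenate the last term with the second-to-last: @@·~ = @@~, @@~·@@ = @@~@@, …
The next term joins @@~@@@@~@@~@@@@~@@@@~ and @@~@@@@~@@~@@.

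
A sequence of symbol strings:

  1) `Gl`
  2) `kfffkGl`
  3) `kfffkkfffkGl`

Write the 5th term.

kfffkkfffkkfffkkfffkGl

Every step adds kfffk at the front: s(k+1) = kfffk·s(k).
From kfffkkfffkGl, 2 further steps: kfffkkfffkGl → kfffkkfffkkfffkGl → (answer).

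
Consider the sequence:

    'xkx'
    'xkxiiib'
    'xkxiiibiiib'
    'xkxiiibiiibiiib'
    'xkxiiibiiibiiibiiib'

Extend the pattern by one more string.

xkxiiibiiibiiibiiibiiib

Every step adds iiib to the end: s(k+1) = s(k)·iiib.
So the next term is xkxiiibiiibiiibiiib·iiib.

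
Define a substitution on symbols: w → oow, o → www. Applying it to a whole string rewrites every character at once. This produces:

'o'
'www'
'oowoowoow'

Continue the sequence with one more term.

wwwwwwoowwwwwwwoowwwwwwwoow

Apply φ to oowoowoow symbol by symbol: o→www, o→www, w→oow, o→www, o→www, w→oow, o→www, o→www, w→oow; joined: www www oow www www oow www www oow.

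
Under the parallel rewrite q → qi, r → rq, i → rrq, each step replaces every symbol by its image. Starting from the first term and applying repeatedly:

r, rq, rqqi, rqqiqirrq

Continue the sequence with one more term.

rqqiqirrqqirrqrqrqqi

Apply φ to rqqiqirrq symbol by symbol: r→rq, q→qi, q→qi, i→rrq, q→qi, i→rrq, r→rq, r→rq, q→qi; joined: rq qi qi rrq qi rrq rq rq qi.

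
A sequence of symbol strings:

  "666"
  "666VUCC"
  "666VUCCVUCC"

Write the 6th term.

666VUCCVUCCVUCCVUCCVUCC

Every step adds VUCC to the end: s(k+1) = s(k)·VUCC.
From 666VUCCVUCC, 3 further steps: 666VUCCVUCC → 666VUCCVUCCVUCC → 666VUCCVUCCVUCCVUCC → (answer).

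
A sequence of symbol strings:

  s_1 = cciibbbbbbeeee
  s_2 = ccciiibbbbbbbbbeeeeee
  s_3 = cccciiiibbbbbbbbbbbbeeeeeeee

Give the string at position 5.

Reading off run lengths: c runs 2, 3, 4; i runs 2, 3, 4; b runs 6, 9, 12; e runs 4, 6, 8 — each is linear in n, where the shown terms are n = 2, 3, 4.
For term 5, n = 6, so the run lengths are 6, 6, 18, 12.

cccccciiiiiibbbbbbbbbbbbbbbbbbeeeeeeeeeeee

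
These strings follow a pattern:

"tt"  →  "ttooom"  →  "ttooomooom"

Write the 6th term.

Each term is the previous one with ooom appended.
From ttooomooom, 3 further steps: ttooomooom → ttooomooomooom → ttooomooomooomooom → (answer).

ttooomooomooomooomooom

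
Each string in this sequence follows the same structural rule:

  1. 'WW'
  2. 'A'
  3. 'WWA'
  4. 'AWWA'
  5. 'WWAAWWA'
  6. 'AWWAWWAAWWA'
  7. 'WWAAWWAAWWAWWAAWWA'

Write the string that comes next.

AWWAWWAAWWAWWAAWWAAWWAWWAAWWA

This is a Fibonacci-style word recurrence s(k) = s(k−2)·s(k−1): e.g. WW·A = WWA.
Continuing: AWWAWWAAWWA · WWAAWWAAWWAWWAAWWA gives term 8.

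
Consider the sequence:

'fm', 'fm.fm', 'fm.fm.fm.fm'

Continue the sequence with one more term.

s(k+1) = s(k)·.·s(k) — each term doubles the last with '.' between the halves.
Doubling fm.fm.fm.fm with '.' between the halves:

fm.fm.fm.fm.fm.fm.fm.fm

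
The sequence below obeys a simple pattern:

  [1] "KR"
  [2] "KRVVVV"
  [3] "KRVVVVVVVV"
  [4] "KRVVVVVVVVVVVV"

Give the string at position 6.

Every step adds VVVV to the end: s(k+1) = s(k)·VVVV.
From KRVVVVVVVVVVVV, 2 further steps: KRVVVVVVVVVVVV → KRVVVVVVVVVVVVVVVV → (answer).

KRVVVVVVVVVVVVVVVVVVVV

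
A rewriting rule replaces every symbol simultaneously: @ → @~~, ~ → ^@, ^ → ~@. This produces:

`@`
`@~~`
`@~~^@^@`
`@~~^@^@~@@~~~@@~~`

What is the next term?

Replace each of the 17 characters of @~~^@^@~@@~~~@@~~ in place — @~~ ^@ ^@ ~@ @~~ ~@ @~~ ^@ @~~ @~~ ^@ ^@ ^@ @~~ @~~ ^@ ^@ — and concatenate.

@~~^@^@~@@~~~@@~~^@@~~@~~^@^@^@@~~@~~^@^@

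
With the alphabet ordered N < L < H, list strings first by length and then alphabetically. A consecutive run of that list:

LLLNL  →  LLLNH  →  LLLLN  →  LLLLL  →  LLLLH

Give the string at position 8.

Stepping forward 3 times from LLLLH: LLLLH → LLLHN → LLLHL, then the target.

LLLHH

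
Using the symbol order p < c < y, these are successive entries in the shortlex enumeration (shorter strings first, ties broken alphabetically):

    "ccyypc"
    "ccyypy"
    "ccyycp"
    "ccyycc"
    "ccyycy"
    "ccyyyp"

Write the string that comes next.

The successor of ccyyyp increments the rightmost position that isn't already y and resets every position after it to p.

ccyyyc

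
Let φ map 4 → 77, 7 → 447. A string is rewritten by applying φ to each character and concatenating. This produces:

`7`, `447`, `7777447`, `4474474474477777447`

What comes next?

Rewriting the 19 symbols of 4474474474477777447 one by one yields 77 77 447 77 77 447 77 77 447 77 77 447 447 447 447 447 77 77 447; concatenated:

77774477777447777744777774474474474474477777447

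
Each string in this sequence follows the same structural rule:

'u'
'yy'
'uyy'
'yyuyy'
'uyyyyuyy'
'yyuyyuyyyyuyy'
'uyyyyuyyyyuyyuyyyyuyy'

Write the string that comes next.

yyuyyuyyyyuyyuyyyyuyyyyuyyuyyyyuyy

From term 3 onward, concatenate the second-to-last term with the last: u·yy = uyy, yy·uyy = yyuyy, …
The next term joins yyuyyuyyyyuyy and uyyyyuyyyyuyyuyyyyuyy.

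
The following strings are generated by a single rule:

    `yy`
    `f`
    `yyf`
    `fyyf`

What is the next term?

From term 3 onward, concatenate the second-to-last term with the last: yy·f = yyf, f·yyf = fyyf, …
Continuing: yyf · fyyf gives term 5.

yyffyyf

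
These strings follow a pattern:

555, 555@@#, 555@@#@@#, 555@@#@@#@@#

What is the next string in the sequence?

The strings grow by a fixed suffix @@# each time.
Applying this once more to 555@@#@@#@@#:

555@@#@@#@@#@@#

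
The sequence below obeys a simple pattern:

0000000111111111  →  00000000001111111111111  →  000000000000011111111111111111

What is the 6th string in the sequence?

The n-th term is 3n+1 0's then 4n+1 1's, where the shown terms are n = 2, 3, 4.
At n = 7 the blocks have lengths 22, 29.

000000000000000000000011111111111111111111111111111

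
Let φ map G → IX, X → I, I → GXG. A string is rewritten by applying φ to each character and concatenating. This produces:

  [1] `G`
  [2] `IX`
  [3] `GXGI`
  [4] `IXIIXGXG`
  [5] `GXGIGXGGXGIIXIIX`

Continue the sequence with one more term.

IXIIXGXGIXIIXIXIIXGXGGXGIGXGGXGI

φ(GXGIGXGGXGIIXIIX) expands symbol-by-symbol to IX I IX GXG IX I IX IX I IX GXG GXG I GXG GXG I; joining the 16 pieces gives the next term.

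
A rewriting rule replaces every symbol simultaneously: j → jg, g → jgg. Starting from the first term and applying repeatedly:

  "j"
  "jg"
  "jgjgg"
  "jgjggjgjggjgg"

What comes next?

Replace each of the 13 characters of jgjggjgjggjgg in place — jg jgg jg jgg jgg jg jgg jg jgg jgg jg jgg jgg — and concatenate.

jgjggjgjggjggjgjggjgjggjggjgjggjgg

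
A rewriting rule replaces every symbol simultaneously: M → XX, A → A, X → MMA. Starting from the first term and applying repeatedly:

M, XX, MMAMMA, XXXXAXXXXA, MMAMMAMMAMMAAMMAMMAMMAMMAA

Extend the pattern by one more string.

φ(MMAMMAMMAMMAAMMAMMAMMAMMAA) expands symbol-by-symbol to XX XX A XX XX A XX XX A XX XX A A XX XX A XX XX A XX XX A XX XX A A; joining the 26 pieces gives the next term.

XXXXAXXXXAXXXXAXXXXAAXXXXAXXXXAXXXXAXXXXAA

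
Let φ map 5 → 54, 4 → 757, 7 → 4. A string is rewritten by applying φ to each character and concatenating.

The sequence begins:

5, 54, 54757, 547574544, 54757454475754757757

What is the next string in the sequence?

Applying the rule to each of the 20 symbols of 54757454475754757757 gives the pieces 54 757 4 54 4 757 54 757 757 4 54 4 54 757 4 54 4 4 54 4, which concatenate to the answer.

5475745447575475775745445475745444544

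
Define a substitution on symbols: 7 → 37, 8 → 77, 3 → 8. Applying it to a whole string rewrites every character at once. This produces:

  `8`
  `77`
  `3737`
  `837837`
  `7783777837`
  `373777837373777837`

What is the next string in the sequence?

837837373777837837837373777837

φ(373777837373777837) expands symbol-by-symbol to 8 37 8 37 37 37 77 8 37 8 37 8 37 37 37 77 8 37; joining the 18 pieces gives the next term.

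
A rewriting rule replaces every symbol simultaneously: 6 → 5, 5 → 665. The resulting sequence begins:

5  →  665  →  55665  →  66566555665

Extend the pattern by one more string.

Rewriting each symbol of 66566555665: 6→5, 6→5, 5→665, 6→5, 6→5, 5→665, 5→665, 5→665, 6→5, 6→5, 5→665, which concatenates to 5 5 665 5 5 665 665 665 5 5 665.

556655566566566555665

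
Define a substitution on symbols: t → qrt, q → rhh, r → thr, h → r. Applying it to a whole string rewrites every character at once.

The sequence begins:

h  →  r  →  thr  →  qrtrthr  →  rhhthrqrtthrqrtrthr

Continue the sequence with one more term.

thrrrqrtrthrrhhthrqrtqrtrthrrhhthrqrtthrqrtrthr

Replace each of the 19 characters of rhhthrqrtthrqrtrthr in place — thr r r qrt r thr rhh thr qrt qrt r thr rhh thr qrt thr qrt r thr — and concatenate.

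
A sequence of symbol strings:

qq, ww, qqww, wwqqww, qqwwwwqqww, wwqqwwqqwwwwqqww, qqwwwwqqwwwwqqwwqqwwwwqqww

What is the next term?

From term 3 onward, concatenate the second-to-last term with the last: qq·ww = qqww, ww·qqww = wwqqww, …
The next term joins wwqqwwqqwwwwqqww and qqwwwwqqwwwwqqwwqqwwwwqqww.

wwqqwwqqwwwwqqwwqqwwwwqqwwwwqqwwqqwwwwqqww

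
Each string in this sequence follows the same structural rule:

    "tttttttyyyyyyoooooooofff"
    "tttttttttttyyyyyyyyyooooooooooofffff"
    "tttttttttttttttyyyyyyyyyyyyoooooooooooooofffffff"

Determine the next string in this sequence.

Term n consists of 4n-1 t's, followed by 3n y's, followed by 3n+2 o's, followed by 2n-1 f's, where the shown terms are n = 2, 3, 4.
Setting n = 5 gives 19, 15, 17, 9 characters in each block.

tttttttttttttttttttyyyyyyyyyyyyyyyooooooooooooooooofffffffff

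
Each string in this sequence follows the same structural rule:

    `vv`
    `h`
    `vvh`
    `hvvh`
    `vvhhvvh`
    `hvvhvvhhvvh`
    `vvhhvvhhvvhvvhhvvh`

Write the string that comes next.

hvvhvvhhvvhvvhhvvhhvvhvvhhvvh

From term 3 onward, concatenate the second-to-last term with the last: vv·h = vvh, h·vvh = hvvh, …
Continuing: hvvhvvhhvvh · vvhhvvhhvvhvvhhvvh gives term 8.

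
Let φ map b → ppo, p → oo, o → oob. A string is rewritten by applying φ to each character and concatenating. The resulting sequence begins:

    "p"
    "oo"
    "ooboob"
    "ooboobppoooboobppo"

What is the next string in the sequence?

φ(ooboobppoooboobppo) expands symbol-by-symbol to oob oob ppo oob oob ppo oo oo oob oob oob ppo oob oob ppo oo oo oob; joining the 18 pieces gives the next term.

ooboobppoooboobppooooooobooboobppoooboobppooooooob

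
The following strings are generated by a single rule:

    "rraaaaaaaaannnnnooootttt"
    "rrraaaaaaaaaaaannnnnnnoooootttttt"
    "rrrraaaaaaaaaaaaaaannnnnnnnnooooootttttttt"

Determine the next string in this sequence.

Each string has the form r^{n} a^{3n+3} n^{2n+1} o^{n+2} t^{2n}, where the shown terms are n = 2, 3, 4.
At n = 5 the blocks have lengths 5, 18, 11, 7, 10.

rrrrraaaaaaaaaaaaaaaaaannnnnnnnnnnoooooootttttttttt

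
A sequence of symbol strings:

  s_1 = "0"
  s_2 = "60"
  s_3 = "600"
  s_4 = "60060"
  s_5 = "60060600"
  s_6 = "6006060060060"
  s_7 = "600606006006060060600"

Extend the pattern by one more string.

From term 3 onward, concatenate the last term with the second-to-last: 60·0 = 600, 600·60 = 60060, …
The next term joins 600606006006060060600 and 6006060060060.

6006060060060600606006006060060060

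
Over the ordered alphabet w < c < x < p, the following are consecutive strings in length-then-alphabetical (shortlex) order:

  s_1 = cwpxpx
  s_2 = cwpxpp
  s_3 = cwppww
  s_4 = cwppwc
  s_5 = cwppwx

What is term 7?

Advancing 2 positions from cwppwx through cwppwx → cwppwp reaches term 7.

cwppcw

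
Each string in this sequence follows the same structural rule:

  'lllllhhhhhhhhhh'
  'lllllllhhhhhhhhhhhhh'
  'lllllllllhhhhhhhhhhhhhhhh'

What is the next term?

lllllllllllhhhhhhhhhhhhhhhhhhh

The n-th term is 2n-1 l's then 3n+1 h's, where the shown terms are n = 3, 4, 5.
For the next term, n = 6, so the run lengths are 11, 19.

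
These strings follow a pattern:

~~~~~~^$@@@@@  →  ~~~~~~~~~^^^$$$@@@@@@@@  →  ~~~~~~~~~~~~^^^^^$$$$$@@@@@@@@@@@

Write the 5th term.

Each string has the form ~^{3n+3} ^^{2n-1} $^{2n-1} @^{3n+2} (n = 1, 2, …).
Setting n = 5 gives 18, 9, 9, 17 characters in each block.

~~~~~~~~~~~~~~~~~~^^^^^^^^^$$$$$$$$$@@@@@@@@@@@@@@@@@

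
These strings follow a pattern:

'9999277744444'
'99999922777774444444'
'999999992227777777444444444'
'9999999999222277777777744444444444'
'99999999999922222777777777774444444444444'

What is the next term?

The n-th term is 2n 9's then n-1 2's then 2n-1 7's then 2n+1 4's, where the shown terms are n = 2, 3, 4, 5, 6.
Setting n = 7 gives 14, 6, 13, 15 characters in each block.

999999999999992222227777777777777444444444444444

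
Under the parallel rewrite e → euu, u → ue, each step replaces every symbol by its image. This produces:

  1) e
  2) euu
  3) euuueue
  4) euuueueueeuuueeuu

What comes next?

euuueueueeuuueeuuueeuueuuueueueeuueuuueue

Applying the rule to each of the 17 symbols of euuueueueeuuueeuu gives the pieces euu ue ue ue euu ue euu ue euu euu ue ue ue euu euu ue ue, which concatenate to the answer.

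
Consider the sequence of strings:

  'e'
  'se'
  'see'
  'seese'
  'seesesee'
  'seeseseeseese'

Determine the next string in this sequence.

Each term (from the third on) is the previous term followed by the one before it: term 3 = se·e = see.
Continuing: seeseseeseese · seesesee gives term 7.

seeseseeseeseseesesee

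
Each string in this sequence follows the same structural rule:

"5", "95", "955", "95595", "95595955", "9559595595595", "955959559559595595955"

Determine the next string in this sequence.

Each term (from the third on) is the previous term followed by the one before it: term 3 = 95·5 = 955.
Continuing: 955959559559595595955 · 9559595595595 gives term 8.

9559595595595955959559559595595595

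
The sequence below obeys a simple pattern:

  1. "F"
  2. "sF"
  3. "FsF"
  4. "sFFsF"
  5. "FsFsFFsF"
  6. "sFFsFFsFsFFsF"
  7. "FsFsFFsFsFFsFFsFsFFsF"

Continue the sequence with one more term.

From term 3 onward, concatenate the second-to-last term with the last: F·sF = FsF, sF·FsF = sFFsF, …
So term 8 is sFFsFFsFsFFsF·FsFsFFsFsFFsFFsFsFFsF.

sFFsFFsFsFFsFFsFsFFsFsFFsFFsFsFFsF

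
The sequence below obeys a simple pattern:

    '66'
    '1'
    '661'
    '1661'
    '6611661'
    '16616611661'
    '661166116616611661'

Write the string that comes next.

This is a Fibonacci-style word recurrence s(k) = s(k−2)·s(k−1): e.g. 66·1 = 661.
So term 8 is 16616611661·661166116616611661.

16616611661661166116616611661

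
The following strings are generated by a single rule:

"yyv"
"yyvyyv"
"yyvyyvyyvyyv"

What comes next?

yyvyyvyyvyyvyyvyyvyyvyyv

s(k+1) = s(k)·s(k) — each term doubles the last.
One more doubling of yyvyyvyyvyyv gives the answer.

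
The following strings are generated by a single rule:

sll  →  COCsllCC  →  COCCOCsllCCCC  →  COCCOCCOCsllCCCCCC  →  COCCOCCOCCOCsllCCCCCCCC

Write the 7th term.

COCCOCCOCCOCCOCCOCsllCCCCCCCCCCCC

Every step adds COC to the front and CC to the end of the previous string.
From COCCOCCOCCOCsllCCCCCCCC, 2 further steps: COCCOCCOCCOCsllCCCCCCCC → COCCOCCOCCOCCOCsllCCCCCCCCCC → (answer).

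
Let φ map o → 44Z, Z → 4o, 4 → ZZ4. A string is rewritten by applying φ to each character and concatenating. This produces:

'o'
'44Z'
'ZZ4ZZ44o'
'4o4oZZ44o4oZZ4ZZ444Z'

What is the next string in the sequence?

φ(4o4oZZ44o4oZZ4ZZ444Z) expands symbol-by-symbol to ZZ4 44Z ZZ4 44Z 4o 4o ZZ4 ZZ4 44Z ZZ4 44Z 4o 4o ZZ4 4o 4o ZZ4 ZZ4 ZZ4 4o; joining the 20 pieces gives the next term.

ZZ444ZZZ444Z4o4oZZ4ZZ444ZZZ444Z4o4oZZ44o4oZZ4ZZ4ZZ44o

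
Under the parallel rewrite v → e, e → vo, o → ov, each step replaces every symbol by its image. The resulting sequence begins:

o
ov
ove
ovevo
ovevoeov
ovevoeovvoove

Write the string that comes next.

Replace each of the 13 characters of ovevoeovvoove in place — ov e vo e ov vo ov e e ov ov e vo — and concatenate.

ovevoeovvooveeovovevo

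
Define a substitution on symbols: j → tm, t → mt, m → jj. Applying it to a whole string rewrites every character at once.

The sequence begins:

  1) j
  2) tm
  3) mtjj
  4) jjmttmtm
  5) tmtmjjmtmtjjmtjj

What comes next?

Rewriting the 16 symbols of tmtmjjmtmtjjmtjj one by one yields mt jj mt jj tm tm jj mt jj mt tm tm jj mt tm tm; concatenated:

mtjjmtjjtmtmjjmtjjmttmtmjjmttmtm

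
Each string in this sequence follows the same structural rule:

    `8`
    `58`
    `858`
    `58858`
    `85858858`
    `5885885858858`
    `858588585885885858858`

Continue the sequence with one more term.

5885885858858858588585885885858858

This is a Fibonacci-style word recurrence s(k) = s(k−2)·s(k−1): e.g. 8·58 = 858.
The next term joins 5885885858858 and 858588585885885858858.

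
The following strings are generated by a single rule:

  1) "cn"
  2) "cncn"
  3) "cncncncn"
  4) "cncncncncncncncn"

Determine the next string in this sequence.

Each string is two copies of the previous one concatenated.
Doubling cncncncncncncncn:

cncncncncncncncncncncncncncncncn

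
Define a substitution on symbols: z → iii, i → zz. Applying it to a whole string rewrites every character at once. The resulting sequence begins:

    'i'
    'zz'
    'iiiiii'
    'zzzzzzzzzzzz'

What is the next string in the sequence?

Expanding zzzzzzzzzzzz: z→iii, z→iii, z→iii, z→iii, z→iii, z→iii, z→iii, z→iii, z→iii, z→iii, z→iii, z→iii. Concatenated: iii iii iii iii iii iii iii iii iii iii iii iii.

iiiiiiiiiiiiiiiiiiiiiiiiiiiiiiiiiiii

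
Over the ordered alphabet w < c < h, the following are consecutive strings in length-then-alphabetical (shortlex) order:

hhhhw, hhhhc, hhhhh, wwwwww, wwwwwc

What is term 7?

Continuing the enumeration 2 steps past wwwwwc: wwwwwc → wwwwwh → (answer).

wwwwcw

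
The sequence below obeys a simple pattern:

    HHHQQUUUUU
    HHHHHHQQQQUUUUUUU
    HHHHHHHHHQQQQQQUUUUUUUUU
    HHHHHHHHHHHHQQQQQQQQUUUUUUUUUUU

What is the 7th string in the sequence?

HHHHHHHHHHHHHHHHHHHHHQQQQQQQQQQQQQQUUUUUUUUUUUUUUUUU

Term n consists of 3n H's, followed by 2n Q's, followed by 2n+3 U's (n = 1, 2, …).
Setting n = 7 gives 21, 14, 17 characters in each block.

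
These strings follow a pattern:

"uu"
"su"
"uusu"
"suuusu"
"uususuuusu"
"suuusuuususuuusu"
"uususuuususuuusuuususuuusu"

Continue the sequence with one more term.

suuusuuususuuusuuususuuususuuusuuususuuusu

From term 3 onward, concatenate the second-to-last term with the last: uu·su = uusu, su·uusu = suuusu, …
The next term joins suuusuuususuuusu and uususuuususuuusuuususuuusu.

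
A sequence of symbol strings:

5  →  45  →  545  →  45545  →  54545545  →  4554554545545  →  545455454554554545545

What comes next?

4554554545545545455454554554545545

From term 3 onward, concatenate the second-to-last term with the last: 5·45 = 545, 45·545 = 45545, …
Continuing: 4554554545545 · 545455454554554545545 gives term 8.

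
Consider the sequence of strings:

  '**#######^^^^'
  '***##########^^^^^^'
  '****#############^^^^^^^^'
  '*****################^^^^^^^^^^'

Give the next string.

Reading off run lengths: * runs 2, 3, 4, 5; # runs 7, 10, 13, 16; ^ runs 4, 6, 8, 10 — each is linear in n, where the shown terms are n = 2, 3, 4, 5.
For the next term, n = 6, so the run lengths are 6, 19, 12.

******###################^^^^^^^^^^^^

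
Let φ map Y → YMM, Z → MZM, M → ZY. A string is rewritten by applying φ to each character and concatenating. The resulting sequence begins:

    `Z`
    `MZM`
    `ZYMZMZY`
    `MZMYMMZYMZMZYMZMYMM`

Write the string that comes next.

Rewriting the 19 symbols of MZMYMMZYMZMZYMZMYMM one by one yields ZY MZM ZY YMM ZY ZY MZM YMM ZY MZM ZY MZM YMM ZY MZM ZY YMM ZY ZY; concatenated:

ZYMZMZYYMMZYZYMZMYMMZYMZMZYMZMYMMZYMZMZYYMMZYZY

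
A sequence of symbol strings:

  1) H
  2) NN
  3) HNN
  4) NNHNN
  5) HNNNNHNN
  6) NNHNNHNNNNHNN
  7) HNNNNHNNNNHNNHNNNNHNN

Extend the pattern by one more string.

NNHNNHNNNNHNNHNNNNHNNNNHNNHNNNNHNN

This is a Fibonacci-style word recurrence s(k) = s(k−2)·s(k−1): e.g. H·NN = HNN.
Continuing: NNHNNHNNNNHNN · HNNNNHNNNNHNNHNNNNHNN gives term 8.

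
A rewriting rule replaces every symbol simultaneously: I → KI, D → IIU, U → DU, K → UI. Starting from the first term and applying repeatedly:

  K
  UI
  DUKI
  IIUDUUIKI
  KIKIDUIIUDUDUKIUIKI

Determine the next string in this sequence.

Rewriting the 19 symbols of KIKIDUIIUDUDUKIUIKI one by one yields UI KI UI KI IIU DU KI KI DU IIU DU IIU DU UI KI DU KI UI KI; concatenated:

UIKIUIKIIIUDUKIKIDUIIUDUIIUDUUIKIDUKIUIKI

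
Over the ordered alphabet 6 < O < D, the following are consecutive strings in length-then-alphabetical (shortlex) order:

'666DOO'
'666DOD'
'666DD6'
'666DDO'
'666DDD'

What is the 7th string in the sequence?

66O66O

Stepping forward 2 times from 666DDD: 666DDD → 66O666, then the target.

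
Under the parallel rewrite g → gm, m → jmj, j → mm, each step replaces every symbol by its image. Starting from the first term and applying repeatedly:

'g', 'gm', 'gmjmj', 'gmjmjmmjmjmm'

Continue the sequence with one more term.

gmjmjmmjmjmmjmjjmjmmjmjmmjmjjmj

Rewriting each symbol of gmjmjmmjmjmm: g→gm, m→jmj, j→mm, m→jmj, j→mm, m→jmj, m→jmj, j→mm, m→jmj, j→mm, m→jmj, m→jmj, which concatenates to gm jmj mm jmj mm jmj jmj mm jmj mm jmj jmj.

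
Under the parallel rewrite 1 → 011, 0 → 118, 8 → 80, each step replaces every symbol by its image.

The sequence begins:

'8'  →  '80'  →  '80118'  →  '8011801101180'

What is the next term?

801180110118011801101111801101180118

Replace each of the 13 characters of 8011801101180 in place — 80 118 011 011 80 118 011 011 118 011 011 80 118 — and concatenate.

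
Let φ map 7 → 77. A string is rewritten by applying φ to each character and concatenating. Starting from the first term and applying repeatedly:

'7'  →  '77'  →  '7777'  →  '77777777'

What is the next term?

7777777777777777

Apply φ to 77777777 symbol by symbol: 7→77, 7→77, 7→77, 7→77, 7→77, 7→77, 7→77, 7→77; joined: 77 77 77 77 77 77 77 77.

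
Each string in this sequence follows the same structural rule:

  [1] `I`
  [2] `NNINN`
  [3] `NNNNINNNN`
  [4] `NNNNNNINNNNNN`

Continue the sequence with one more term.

NNNNNNNNINNNNNNNN

s(k+1) = NN·s(k)·NN, so each term gains NN as a prefix and NN as a suffix.
One more step from NNNNNNINNNNNN gives the answer.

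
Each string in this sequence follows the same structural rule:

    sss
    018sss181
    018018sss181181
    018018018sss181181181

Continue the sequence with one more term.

s(k+1) = 018·s(k)·181, so each term gains 018 as a prefix and 181 as a suffix.
One more step from 018018018sss181181181 gives the answer.

018018018018sss181181181181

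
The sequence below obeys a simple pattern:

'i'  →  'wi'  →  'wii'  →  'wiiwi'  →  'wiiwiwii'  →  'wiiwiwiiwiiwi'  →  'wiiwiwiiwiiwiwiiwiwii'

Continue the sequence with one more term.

wiiwiwiiwiiwiwiiwiwiiwiiwiwiiwiiwi

This is a Fibonacci-style word recurrence s(k) = s(k−1)·s(k−2): e.g. wi·i = wii.
The next term joins wiiwiwiiwiiwiwiiwiwii and wiiwiwiiwiiwi.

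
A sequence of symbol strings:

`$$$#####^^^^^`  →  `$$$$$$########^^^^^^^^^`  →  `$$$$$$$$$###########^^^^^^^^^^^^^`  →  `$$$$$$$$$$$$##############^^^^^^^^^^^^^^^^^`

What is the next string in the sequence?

$$$$$$$$$$$$$$$#################^^^^^^^^^^^^^^^^^^^^^

Term n consists of 3n $'s, followed by 3n+2 #'s, followed by 4n+1 ^'s (n = 1, 2, …).
For the next term, n = 5, so the run lengths are 15, 17, 21.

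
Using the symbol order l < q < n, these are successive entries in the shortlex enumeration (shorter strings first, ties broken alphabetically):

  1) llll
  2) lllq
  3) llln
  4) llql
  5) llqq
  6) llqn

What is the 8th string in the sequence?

Continuing the enumeration 2 steps past llqn: llqn → llnl → (answer).

llnq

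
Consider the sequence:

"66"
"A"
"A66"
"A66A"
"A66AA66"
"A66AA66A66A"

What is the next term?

A66AA66A66AA66AA66

Each term (from the third on) is the previous term followed by the one before it: term 3 = A·66 = A66.
So term 7 is A66AA66A66A·A66AA66.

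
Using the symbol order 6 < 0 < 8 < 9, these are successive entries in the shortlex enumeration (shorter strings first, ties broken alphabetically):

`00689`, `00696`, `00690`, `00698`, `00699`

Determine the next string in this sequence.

00066

Treat 00699 as a base-4 numeral over the given alphabet and add one, carrying through any trailing 9's.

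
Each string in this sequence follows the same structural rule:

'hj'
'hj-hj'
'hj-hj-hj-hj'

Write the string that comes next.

Every step duplicates the string with '-' between the halves.
So the next term is two copies of hj-hj-hj-hj with '-' between the halves.

hj-hj-hj-hj-hj-hj-hj-hj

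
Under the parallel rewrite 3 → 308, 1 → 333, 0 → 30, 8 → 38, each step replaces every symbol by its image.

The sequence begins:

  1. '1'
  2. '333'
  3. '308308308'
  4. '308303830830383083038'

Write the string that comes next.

308303830830308383083038308303083830830383083030838

Replace each of the 21 characters of 308303830830383083038 in place — 308 30 38 308 30 308 38 308 30 38 308 30 308 38 308 30 38 308 30 308 38 — and concatenate.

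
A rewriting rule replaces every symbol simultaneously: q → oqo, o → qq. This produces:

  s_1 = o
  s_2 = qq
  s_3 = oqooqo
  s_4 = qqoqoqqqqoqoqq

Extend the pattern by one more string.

Rewriting the 14 symbols of qqoqoqqqqoqoqq one by one yields oqo oqo qq oqo qq oqo oqo oqo oqo qq oqo qq oqo oqo; concatenated:

oqooqoqqoqoqqoqooqooqooqoqqoqoqqoqooqo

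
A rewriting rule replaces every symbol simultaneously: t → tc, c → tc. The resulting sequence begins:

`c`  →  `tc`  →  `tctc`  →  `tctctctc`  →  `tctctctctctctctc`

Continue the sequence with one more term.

φ(tctctctctctctctc) expands symbol-by-symbol to tc tc tc tc tc tc tc tc tc tc tc tc tc tc tc tc; joining the 16 pieces gives the next term.

tctctctctctctctctctctctctctctctc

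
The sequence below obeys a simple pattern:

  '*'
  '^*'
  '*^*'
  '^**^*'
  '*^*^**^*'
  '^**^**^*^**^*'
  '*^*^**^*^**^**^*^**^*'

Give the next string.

This is a Fibonacci-style word recurrence s(k) = s(k−2)·s(k−1): e.g. *·^* = *^*.
Continuing: ^**^**^*^**^* · *^*^**^*^**^**^*^**^* gives term 8.

^**^**^*^**^**^*^**^*^**^**^*^**^*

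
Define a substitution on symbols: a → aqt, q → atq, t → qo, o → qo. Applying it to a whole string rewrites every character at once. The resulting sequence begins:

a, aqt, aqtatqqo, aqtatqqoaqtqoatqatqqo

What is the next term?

aqtatqqoaqtqoatqatqqoaqtatqqoatqqoaqtqoatqaqtqoatqatqqo

Replace each of the 21 characters of aqtatqqoaqtqoatqatqqo in place — aqt atq qo aqt qo atq atq qo aqt atq qo atq qo aqt qo atq aqt qo atq atq qo — and concatenate.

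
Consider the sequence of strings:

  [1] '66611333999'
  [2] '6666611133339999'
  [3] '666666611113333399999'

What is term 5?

6666666666611111133333339999999

Term n consists of 2n+1 6's, followed by n+1 1's, followed by n+2 3's, followed by n+2 9's (n = 1, 2, …).
Setting n = 5 gives 11, 6, 7, 7 characters in each block.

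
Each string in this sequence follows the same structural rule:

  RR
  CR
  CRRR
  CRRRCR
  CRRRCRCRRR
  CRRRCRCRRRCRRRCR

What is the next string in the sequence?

CRRRCRCRRRCRRRCRCRRRCRCRRR

From term 3 onward, concatenate the last term with the second-to-last: CR·RR = CRRR, CRRR·CR = CRRRCR, …
The next term joins CRRRCRCRRRCRRRCR and CRRRCRCRRR.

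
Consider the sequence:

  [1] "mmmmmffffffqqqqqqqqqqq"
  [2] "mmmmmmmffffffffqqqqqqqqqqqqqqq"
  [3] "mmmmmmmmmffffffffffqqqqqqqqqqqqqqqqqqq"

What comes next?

The n-th term is 2n+1 m's then 2n+2 f's then 4n+3 q's, where the shown terms are n = 2, 3, 4.
Setting n = 5 gives 11, 12, 23 characters in each block.

mmmmmmmmmmmffffffffffffqqqqqqqqqqqqqqqqqqqqqqq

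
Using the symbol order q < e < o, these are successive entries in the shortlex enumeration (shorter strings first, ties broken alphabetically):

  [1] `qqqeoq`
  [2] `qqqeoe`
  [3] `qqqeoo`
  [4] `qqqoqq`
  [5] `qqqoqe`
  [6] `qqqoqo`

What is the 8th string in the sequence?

Stepping forward 2 times from qqqoqo: qqqoqo → qqqoeq, then the target.

qqqoee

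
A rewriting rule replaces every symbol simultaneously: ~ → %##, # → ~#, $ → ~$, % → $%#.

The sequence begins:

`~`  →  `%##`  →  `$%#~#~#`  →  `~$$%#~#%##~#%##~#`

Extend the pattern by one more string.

Rewriting the 17 symbols of ~$$%#~#%##~#%##~# one by one yields %## ~$ ~$ $%# ~# %## ~# $%# ~# ~# %## ~# $%# ~# ~# %## ~#; concatenated:

%##~$~$$%#~#%##~#$%#~#~#%##~#$%#~#~#%##~#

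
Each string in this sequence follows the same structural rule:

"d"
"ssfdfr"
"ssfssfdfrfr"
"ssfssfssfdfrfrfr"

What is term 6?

s(k+1) = ssf·s(k)·fr, so each term gains ssf as a prefix and fr as a suffix.
From ssfssfssfdfrfrfr, 2 further steps: ssfssfssfdfrfrfr → ssfssfssfssfdfrfrfrfr → (answer).

ssfssfssfssfssfdfrfrfrfrfr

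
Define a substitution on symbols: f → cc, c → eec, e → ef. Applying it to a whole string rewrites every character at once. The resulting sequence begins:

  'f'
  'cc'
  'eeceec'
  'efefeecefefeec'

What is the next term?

φ(efefeecefefeec) expands symbol-by-symbol to ef cc ef cc ef ef eec ef cc ef cc ef ef eec; joining the 14 pieces gives the next term.

efccefccefefeecefccefccefefeec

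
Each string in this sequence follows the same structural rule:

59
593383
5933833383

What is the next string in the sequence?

Every step adds 3383 to the end: s(k+1) = s(k)·3383.
Applying this once more to 5933833383:

59338333833383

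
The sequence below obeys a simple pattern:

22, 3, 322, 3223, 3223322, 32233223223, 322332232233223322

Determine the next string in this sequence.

32233223223322332232233223223

From term 3 onward, concatenate the last term with the second-to-last: 3·22 = 322, 322·3 = 3223, …
Continuing: 322332232233223322 · 32233223223 gives term 8.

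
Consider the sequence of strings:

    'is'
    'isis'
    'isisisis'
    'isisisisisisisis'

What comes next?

Every step duplicates the string.
So the next term is two copies of isisisisisisisis.

isisisisisisisisisisisisisisisis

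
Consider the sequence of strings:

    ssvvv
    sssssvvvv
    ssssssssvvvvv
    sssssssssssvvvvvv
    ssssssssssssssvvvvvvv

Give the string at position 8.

Each string has the form s^{3n-1} v^{n+2} (n = 1, 2, …).
For term 8, n = 8, so the run lengths are 23, 10.

sssssssssssssssssssssssvvvvvvvvvv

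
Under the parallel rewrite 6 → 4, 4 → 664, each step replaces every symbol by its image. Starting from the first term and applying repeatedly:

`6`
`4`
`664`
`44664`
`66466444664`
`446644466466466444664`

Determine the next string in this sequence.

Applying the rule to each of the 21 symbols of 446644466466466444664 gives the pieces 664 664 4 4 664 664 664 4 4 664 4 4 664 4 4 664 664 664 4 4 664, which concatenate to the answer.

6646644466466466444664446644466466466444664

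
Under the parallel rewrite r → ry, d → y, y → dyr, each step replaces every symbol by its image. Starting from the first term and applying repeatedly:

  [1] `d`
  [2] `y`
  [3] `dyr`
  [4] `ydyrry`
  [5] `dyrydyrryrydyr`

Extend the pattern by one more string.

ydyrrydyrydyrryrydyrrydyrydyrry

φ(dyrydyrryrydyr) expands symbol-by-symbol to y dyr ry dyr y dyr ry ry dyr ry dyr y dyr ry; joining the 14 pieces gives the next term.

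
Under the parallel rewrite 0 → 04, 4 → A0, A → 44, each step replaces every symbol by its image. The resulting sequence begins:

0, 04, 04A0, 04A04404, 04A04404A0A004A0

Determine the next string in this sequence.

Rewriting the 16 symbols of 04A04404A0A004A0 one by one yields 04 A0 44 04 A0 A0 04 A0 44 04 44 04 04 A0 44 04; concatenated:

04A04404A0A004A04404440404A04404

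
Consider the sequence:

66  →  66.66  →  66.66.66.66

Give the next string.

66.66.66.66.66.66.66.66

s(k+1) = s(k)·.·s(k) — each term doubles the last with '.' between the halves.
So the next term is two copies of 66.66.66.66 with '.' between the halves.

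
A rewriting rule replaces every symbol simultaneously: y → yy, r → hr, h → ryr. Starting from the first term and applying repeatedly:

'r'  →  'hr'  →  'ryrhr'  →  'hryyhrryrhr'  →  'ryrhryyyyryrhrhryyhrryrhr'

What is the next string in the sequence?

φ(ryrhryyyyryrhrhryyhrryrhr) expands symbol-by-symbol to hr yy hr ryr hr yy yy yy yy hr yy hr ryr hr ryr hr yy yy ryr hr hr yy hr ryr hr; joining the 25 pieces gives the next term.

hryyhrryrhryyyyyyyyhryyhrryrhrryrhryyyyryrhrhryyhrryrhr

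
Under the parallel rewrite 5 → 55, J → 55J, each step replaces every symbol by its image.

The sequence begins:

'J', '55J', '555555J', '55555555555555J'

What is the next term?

555555555555555555555555555555J

Replace each of the 15 characters of 55555555555555J in place — 55 55 55 55 55 55 55 55 55 55 55 55 55 55 55J — and concatenate.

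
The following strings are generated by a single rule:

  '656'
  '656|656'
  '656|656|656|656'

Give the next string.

656|656|656|656|656|656|656|656

Each string is two copies of the previous one joined by '|'.
So the next term is two copies of 656|656|656|656 with '|' between the halves.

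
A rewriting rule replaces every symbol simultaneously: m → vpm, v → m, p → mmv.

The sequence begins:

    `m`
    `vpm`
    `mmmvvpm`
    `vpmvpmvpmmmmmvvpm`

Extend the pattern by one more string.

Rewriting the 17 symbols of vpmvpmvpmmmmmvvpm one by one yields m mmv vpm m mmv vpm m mmv vpm vpm vpm vpm vpm m m mmv vpm; concatenated:

mmmvvpmmmmvvpmmmmvvpmvpmvpmvpmvpmmmmmvvpm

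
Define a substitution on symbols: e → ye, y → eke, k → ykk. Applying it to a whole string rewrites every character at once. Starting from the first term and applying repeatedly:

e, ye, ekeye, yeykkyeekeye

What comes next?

Apply φ to yeykkyeekeye symbol by symbol: y→eke, e→ye, y→eke, k→ykk, k→ykk, y→eke, e→ye, e→ye, k→ykk, e→ye, y→eke, e→ye; joined: eke ye eke ykk ykk eke ye ye ykk ye eke ye.

ekeyeekeykkykkekeyeyeykkyeekeye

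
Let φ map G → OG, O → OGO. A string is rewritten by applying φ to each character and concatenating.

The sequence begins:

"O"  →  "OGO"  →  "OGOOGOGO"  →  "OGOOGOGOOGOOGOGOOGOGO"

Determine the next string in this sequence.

Rewriting the 21 symbols of OGOOGOGOOGOOGOGOOGOGO one by one yields OGO OG OGO OGO OG OGO OG OGO OGO OG OGO OGO OG OGO OG OGO OGO OG OGO OG OGO; concatenated:

OGOOGOGOOGOOGOGOOGOGOOGOOGOGOOGOOGOGOOGOGOOGOOGOGOOGOGO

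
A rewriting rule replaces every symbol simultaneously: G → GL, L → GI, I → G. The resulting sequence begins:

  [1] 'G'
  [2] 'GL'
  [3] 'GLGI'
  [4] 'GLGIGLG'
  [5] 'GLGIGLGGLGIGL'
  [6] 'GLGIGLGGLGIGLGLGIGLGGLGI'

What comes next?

φ(GLGIGLGGLGIGLGLGIGLGGLGI) expands symbol-by-symbol to GL GI GL G GL GI GL GL GI GL G GL GI GL GI GL G GL GI GL GL GI GL G; joining the 24 pieces gives the next term.

GLGIGLGGLGIGLGLGIGLGGLGIGLGIGLGGLGIGLGLGIGLG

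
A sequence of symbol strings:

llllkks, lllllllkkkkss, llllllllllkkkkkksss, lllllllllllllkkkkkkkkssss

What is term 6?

Reading off run lengths: l runs 4, 7, 10, 13; k runs 2, 4, 6, 8; s runs 1, 2, 3, 4 — each is linear in n (n = 1, 2, …).
Setting n = 6 gives 19, 12, 6 characters in each block.

lllllllllllllllllllkkkkkkkkkkkkssssss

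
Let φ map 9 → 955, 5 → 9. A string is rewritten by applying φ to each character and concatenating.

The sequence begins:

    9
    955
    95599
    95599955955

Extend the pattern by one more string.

Apply φ to 95599955955 symbol by symbol: 9→955, 5→9, 5→9, 9→955, 9→955, 9→955, 5→9, 5→9, 9→955, 5→9, 5→9; joined: 955 9 9 955 955 955 9 9 955 9 9.

955999559559559995599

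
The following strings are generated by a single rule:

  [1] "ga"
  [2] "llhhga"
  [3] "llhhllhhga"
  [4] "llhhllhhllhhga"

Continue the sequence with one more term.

llhhllhhllhhllhhga

Every step adds llhh at the front: s(k+1) = llhh·s(k).
So the next term is llhh·llhhllhhllhhga.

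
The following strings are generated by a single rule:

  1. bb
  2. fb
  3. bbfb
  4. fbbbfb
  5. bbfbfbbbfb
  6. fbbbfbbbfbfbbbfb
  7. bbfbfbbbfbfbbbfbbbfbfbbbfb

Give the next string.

fbbbfbbbfbfbbbfbbbfbfbbbfbfbbbfbbbfbfbbbfb

From term 3 onward, concatenate the second-to-last term with the last: bb·fb = bbfb, fb·bbfb = fbbbfb, …
Continuing: fbbbfbbbfbfbbbfb · bbfbfbbbfbfbbbfbbbfbfbbbfb gives term 8.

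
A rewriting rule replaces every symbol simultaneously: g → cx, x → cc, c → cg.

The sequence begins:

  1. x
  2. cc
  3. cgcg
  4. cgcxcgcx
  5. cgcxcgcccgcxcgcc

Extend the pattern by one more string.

φ(cgcxcgcccgcxcgcc) expands symbol-by-symbol to cg cx cg cc cg cx cg cg cg cx cg cc cg cx cg cg; joining the 16 pieces gives the next term.

cgcxcgcccgcxcgcgcgcxcgcccgcxcgcg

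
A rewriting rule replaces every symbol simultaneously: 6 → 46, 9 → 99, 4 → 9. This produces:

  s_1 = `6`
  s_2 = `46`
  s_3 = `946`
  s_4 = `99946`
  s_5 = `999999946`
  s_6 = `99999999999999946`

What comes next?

999999999999999999999999999999946

φ(99999999999999946) expands symbol-by-symbol to 99 99 99 99 99 99 99 99 99 99 99 99 99 99 99 9 46; joining the 17 pieces gives the next term.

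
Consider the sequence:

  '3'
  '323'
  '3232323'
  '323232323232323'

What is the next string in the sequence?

Each string is two copies of the previous one joined by '2'.
One more doubling of 323232323232323 gives the answer.

3232323232323232323232323232323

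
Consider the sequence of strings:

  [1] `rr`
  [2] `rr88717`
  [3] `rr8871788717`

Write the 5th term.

The strings grow by a fixed suffix 88717 each time.
From rr8871788717, 2 further steps: rr8871788717 → rr887178871788717 → (answer).

rr88717887178871788717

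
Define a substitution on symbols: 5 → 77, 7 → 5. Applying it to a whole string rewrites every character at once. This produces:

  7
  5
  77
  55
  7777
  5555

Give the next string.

Expanding 5555: 5→77, 5→77, 5→77, 5→77. Concatenated: 77 77 77 77.

77777777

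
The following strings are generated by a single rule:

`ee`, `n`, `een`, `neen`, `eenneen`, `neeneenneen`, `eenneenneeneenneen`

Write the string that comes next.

neeneenneeneenneenneeneenneen

Each term (from the third on) is the two preceding terms concatenated in order: term 3 = ee·n = een.
The next term joins neeneenneen and eenneenneeneenneen.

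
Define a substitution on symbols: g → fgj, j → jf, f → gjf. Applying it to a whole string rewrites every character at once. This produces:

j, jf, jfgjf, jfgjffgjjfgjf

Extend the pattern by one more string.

jfgjffgjjfgjfgjffgjjfjfgjffgjjfgjf

φ(jfgjffgjjfgjf) expands symbol-by-symbol to jf gjf fgj jf gjf gjf fgj jf jf gjf fgj jf gjf; joining the 13 pieces gives the next term.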